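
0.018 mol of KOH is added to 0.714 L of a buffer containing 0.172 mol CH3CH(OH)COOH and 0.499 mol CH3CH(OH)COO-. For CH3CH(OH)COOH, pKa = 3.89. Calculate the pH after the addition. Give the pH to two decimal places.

pH = 4.42

OH- converts CH3CH(OH)COOH to CH3CH(OH)COO-: CH3CH(OH)COOH → 0.154 mol, CH3CH(OH)COO- → 0.517 mol.
Henderson–Hasselbalch with mole ratio 0.517/0.154: pH = 3.89 + (+0.526)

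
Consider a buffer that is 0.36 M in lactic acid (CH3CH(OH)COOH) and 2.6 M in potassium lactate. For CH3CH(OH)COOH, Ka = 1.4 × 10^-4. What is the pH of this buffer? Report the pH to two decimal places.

pKa = −log(1.4 × 10^-4) = 3.854
Henderson–Hasselbalch: pH = pKa + log([CH3CH(OH)COO-]/[CH3CH(OH)COOH]) = 3.854 + log(2.6/0.36)
pH = 3.854 + (+0.859) = 4.71

pH = 4.71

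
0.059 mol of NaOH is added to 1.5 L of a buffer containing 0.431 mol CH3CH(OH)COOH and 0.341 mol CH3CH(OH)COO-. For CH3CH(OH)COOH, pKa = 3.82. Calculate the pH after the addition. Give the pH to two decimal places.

pH = 3.85

After neutralization: n(CH3CH(OH)COOH) = 0.372 mol, n(CH3CH(OH)COO-) = 0.4 mol.
pH = pKa + log(n_CH3CH(OH)COO-/n_CH3CH(OH)COOH) = 3.82 + log(0.4/0.372) = 3.82 + (+0.032)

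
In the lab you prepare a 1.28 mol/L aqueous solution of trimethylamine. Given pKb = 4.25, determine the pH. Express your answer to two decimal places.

(CH3)3N + H2O ⇌ (CH3)3NH+ + OH-
Kb = 10^(−4.25) = 5.62 × 10^-5
From the ICE table, Kb = [OH-]²/(1.28 − [OH-]) = 5.62 × 10^-5.
Neglecting [OH-] in the denominator: [OH-] = √(5.62 × 10^-5 × 1.28) = 8.48 × 10^-3 M
pOH = 2.07, so pH = 14.00 − pOH = 11.93

pH = 11.93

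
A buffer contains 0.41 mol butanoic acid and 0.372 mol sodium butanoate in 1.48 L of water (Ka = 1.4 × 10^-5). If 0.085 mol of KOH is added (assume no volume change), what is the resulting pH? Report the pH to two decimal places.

After neutralization: n(CH3(CH2)2COOH) = 0.325 mol, n(CH3(CH2)2COO-) = 0.457 mol.
pKa = −log(1.4 × 10^-5) = 4.854
Henderson–Hasselbalch with mole ratio 0.457/0.325: pH = 4.854 + (+0.148)

pH = 5.00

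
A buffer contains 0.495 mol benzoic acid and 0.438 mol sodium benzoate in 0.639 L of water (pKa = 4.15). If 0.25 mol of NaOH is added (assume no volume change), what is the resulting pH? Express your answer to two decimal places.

pH = 4.60

After neutralization: n(C6H5COOH) = 0.245 mol, n(C6H5COO-) = 0.688 mol.
pH = pKa + log(n_C6H5COO-/n_C6H5COOH) = 4.15 + log(0.688/0.245) = 4.15 + (+0.448)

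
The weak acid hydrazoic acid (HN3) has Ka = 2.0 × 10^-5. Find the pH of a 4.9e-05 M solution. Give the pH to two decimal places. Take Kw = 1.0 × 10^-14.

pH = 4.64

HN3 ⇌ N3- + H+
From the ICE table, Ka = [H+]²/(4.9e-05 − [H+]) = 2.0 × 10^-5.
Here C₀/Ka ≈ 2.45, so the small-[H+] approximation fails. Use the quadratic:
[H+] = [−2e-05 + √(2e-05² + 3.92e-09)]/2 = 2.29 × 10^-5 M
pH = −log[H+] = −log(2.29 × 10^-5) = 4.64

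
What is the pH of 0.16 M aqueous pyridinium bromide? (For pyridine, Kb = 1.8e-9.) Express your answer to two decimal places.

pH = 3.03

C5H5NH+ is the conjugate acid of the weak base C5H5N.
Ka = Kw/Kb = 1.0×10^-14 / 1.8 × 10^-9 = 5.56 × 10^-6
Let x = [H+] at equilibrium. Ka = x²/(0.16 − x).
Neglecting x in the denominator: x = √(5.56 × 10^-6 × 0.16) = 9.43 × 10^-4 M
Check: 0.59% ionized — well under 5%, approximation valid.
pH = −log[H+] = −log(9.43 × 10^-4) = 3.03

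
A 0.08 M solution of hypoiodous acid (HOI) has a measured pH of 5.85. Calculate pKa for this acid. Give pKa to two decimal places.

[H+] = 10^(-5.85) = 1.41 × 10^-6 M
At equilibrium [HA] = 0.08 − 1.41 × 10^-6 = 8.00 × 10^-2 M
Ka = [H+][A-]/[HA] = (1.41 × 10^-6)² / 8.00 × 10^-2 = 2.49 × 10^-11
pKa = -log(2.49 × 10^-11) = 10.60

pKa = 10.60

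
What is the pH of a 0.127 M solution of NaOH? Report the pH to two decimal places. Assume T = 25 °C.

pH = 13.10

NaOH is a strong base; [OH-] = 0.127 M.
pOH = -log(0.127) = 0.90
pH = 14.00 - 0.90 = 13.10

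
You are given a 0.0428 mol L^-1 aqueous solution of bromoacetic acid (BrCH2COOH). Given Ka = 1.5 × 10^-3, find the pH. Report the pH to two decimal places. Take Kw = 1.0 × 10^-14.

pH = 2.14

BrCH2COOH ⇌ BrCH2COO- + H+
Let x = [H+] at equilibrium. Ka = x²/(0.0428 − x).
The 5% rule fails; solving x² + Ka·x − Ka·C₀ = 0 exactly:
x = (−Ka + √(Ka² + 4·Ka·C₀))/2 = 7.30 × 10^-3 M
pH = −log[H+] = −log(7.30 × 10^-3) = 2.14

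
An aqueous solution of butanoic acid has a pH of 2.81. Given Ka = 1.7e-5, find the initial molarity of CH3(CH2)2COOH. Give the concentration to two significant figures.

[H+] = 10^(-2.81) = 1.55 × 10^-3 M = x
Ka = x²/(C₀ − x) ⇒ C₀ = x + x²/Ka
C₀ = 1.55 × 10^-3 + (1.55 × 10^-3)²/(1.7 × 10^-5) = 1.43 × 10^-1 M

C₀ = 1.4 × 10^-1 M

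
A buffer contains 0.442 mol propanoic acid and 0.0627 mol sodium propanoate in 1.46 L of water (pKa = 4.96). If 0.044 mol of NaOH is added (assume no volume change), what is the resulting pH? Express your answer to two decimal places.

OH- converts CH3CH2COOH to CH3CH2COO-: CH3CH2COOH → 0.398 mol, CH3CH2COO- → 0.107 mol.
pH = pKa + log([A⁻]/[HA]) = 4.96 + log(0.107/0.398) = 4.96 -0.570

pH = 4.39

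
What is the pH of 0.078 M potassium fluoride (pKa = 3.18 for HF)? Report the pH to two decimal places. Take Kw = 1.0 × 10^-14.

F- is the conjugate base of the weak acid HF.
Ka = 10^(−3.18) = 6.61 × 10^-4
Kb = Kw/Ka = 1.0×10^-14 / 6.61 × 10^-4 = 1.51 × 10^-11
Kb = x²/(0.078 − x) = 1.51 × 10^-11
Neglecting x in the denominator: x = √(1.51 × 10^-11 × 0.078) = 1.09 × 10^-6 M
pOH = 5.96, so pH = 14.00 − pOH = 8.04

pH = 8.04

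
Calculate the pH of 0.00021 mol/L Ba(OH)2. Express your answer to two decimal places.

pH = 10.62

Ba(OH)2 is a strong base (each formula unit releases 2 OH-); [OH-] = 0.00042 M.
pOH = -log(0.00042) = 3.38
pH = 14.00 - 3.38 = 10.62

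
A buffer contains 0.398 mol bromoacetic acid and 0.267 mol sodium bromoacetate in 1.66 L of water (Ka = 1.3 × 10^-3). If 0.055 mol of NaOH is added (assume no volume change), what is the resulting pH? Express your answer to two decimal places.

After neutralization: n(BrCH2COOH) = 0.343 mol, n(BrCH2COO-) = 0.322 mol.
pKa = −log(1.3 × 10^-3) = 2.886
pH = pKa + log(n_BrCH2COO-/n_BrCH2COOH) = 2.886 + log(0.322/0.343) = 2.886 + (-0.027)

pH = 2.86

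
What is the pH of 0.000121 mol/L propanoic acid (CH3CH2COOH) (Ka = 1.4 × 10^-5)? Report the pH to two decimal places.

pH = 4.46

CH3CH2COOH ⇌ CH3CH2COO- + H+
From the ICE table, Ka = [H+]²/(0.000121 − [H+]) = 1.4 × 10^-5.
[H+] is not negligible relative to C₀; solve [H+]² + 1.4e-05·[H+] − 1.69e-09 = 0.
[H+] = [−1.4e-05 + √(1.4e-05² + 6.78e-09)]/2 = 3.47 × 10^-5 M
pH = −log(3.47 × 10^-5) = 4.46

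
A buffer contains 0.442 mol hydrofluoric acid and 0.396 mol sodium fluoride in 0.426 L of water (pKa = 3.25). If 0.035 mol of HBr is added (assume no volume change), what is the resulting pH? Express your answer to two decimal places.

Added H+ converts F- to HF: HF → 0.477 mol, F- → 0.361 mol.
Henderson–Hasselbalch with mole ratio 0.361/0.477: pH = 3.25 + (-0.121)

pH = 3.13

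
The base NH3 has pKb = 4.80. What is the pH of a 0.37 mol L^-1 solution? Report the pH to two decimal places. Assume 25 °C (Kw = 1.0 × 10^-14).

pH = 11.38

NH3 + H2O ⇌ NH4+ + OH-
Kb = 10^(−4.80) = 1.58 × 10^-5
From the ICE table, Kb = [OH-]²/(0.37 − [OH-]) = 1.58 × 10^-5.
Assume [OH-] ≪ 0.37: [OH-] ≈ √(1.58 × 10^-5 × 0.37) = 2.42 × 10^-3 M
Check: 0.65% ionized — well under 5%, approximation valid.
pOH = −log(2.42 × 10^-3) = 2.62; pH = 14.00 − 2.62 = 11.38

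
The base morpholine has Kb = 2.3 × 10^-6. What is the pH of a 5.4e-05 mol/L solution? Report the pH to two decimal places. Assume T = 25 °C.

pH = 9.00

C4H8ONH + H2O ⇌ C4H8ONH2+ + OH-
From the ICE table, Kb = x²/(5.4e-05 − x) = 2.3 × 10^-6.
Here C₀/Kb ≈ 23.5, so the small-x approximation fails. Use the quadratic:
x = [−2.3e-06 + √(2.3e-06² + 4.97e-10)]/2 = 1.01 × 10^-5 M
pOH = −log(1.01 × 10^-5) = 5.00; pH = 14.00 − 5.00 = 9.00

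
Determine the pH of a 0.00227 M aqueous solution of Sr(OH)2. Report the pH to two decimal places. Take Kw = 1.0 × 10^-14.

pH = 11.66

Sr(OH)2 is a strong base (each formula unit releases 2 OH-); [OH-] = 0.00454 M.
pOH = -log(0.00454) = 2.34
pH = 14.00 - 2.34 = 11.66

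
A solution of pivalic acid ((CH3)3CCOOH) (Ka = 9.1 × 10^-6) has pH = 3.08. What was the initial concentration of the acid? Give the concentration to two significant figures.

[H+] = 10^(-3.08) = 8.32 × 10^-4 M = x
Ka = x²/(C₀ − x) ⇒ C₀ = x + x²/Ka
C₀ = 8.32 × 10^-4 + (8.32 × 10^-4)²/(9.1 × 10^-6) = 7.69 × 10^-2 M

C₀ = 7.7 × 10^-2 M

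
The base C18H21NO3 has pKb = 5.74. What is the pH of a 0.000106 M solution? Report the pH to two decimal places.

C18H21NO3 + H2O ⇌ C18H22NO3+ + OH-
Kb = 10^(−5.74) = 1.82 × 10^-6
Kb = x²/(0.000106 − x) = 1.82 × 10^-6
The 5% rule fails; solving x² + Kb·x − Kb·C₀ = 0 exactly:
x = [−1.82e-06 + √(1.82e-06² + 7.72e-10)]/2 = 1.30 × 10^-5 M
pOH = 4.89, so pH = 14.00 − pOH = 9.11

pH = 9.11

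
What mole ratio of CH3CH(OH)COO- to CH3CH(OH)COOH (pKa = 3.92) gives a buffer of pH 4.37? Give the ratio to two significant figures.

ratio = 2.8

pH = pKa + log(r) ⇒ log(r) = 4.37 − 3.92 = +0.45
r = [CH3CH(OH)COO-]/[CH3CH(OH)COOH] = 10^(+0.45) = 2.82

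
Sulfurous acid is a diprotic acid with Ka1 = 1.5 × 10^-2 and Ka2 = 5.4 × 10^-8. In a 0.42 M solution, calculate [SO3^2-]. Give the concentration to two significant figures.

5.4 × 10^-8 M

First ionization gives [H+] ≈ [HSO3-] = 7.22 × 10^-2 M.
Second step: Ka2 = [H+][SO3^2-]/[HSO3-] ≈ [SO3^2-] (since [H+] ≈ [HSO3-]).
So [SO3^2-] ≈ Ka2.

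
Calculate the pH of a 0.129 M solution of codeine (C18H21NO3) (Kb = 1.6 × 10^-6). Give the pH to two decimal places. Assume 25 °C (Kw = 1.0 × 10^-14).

pH = 10.66

C18H21NO3 + H2O ⇌ C18H22NO3+ + OH-
Kb = x²/(0.129 − x) = 1.6 × 10^-6
Assume x ≪ 0.129: x ≈ √(1.6 × 10^-6 × 0.129) = 4.54 × 10^-4 M
(x/C₀ = 0.35% < 5%, so the approximation holds.)
pOH = 3.34, so pH = 14.00 − pOH = 10.66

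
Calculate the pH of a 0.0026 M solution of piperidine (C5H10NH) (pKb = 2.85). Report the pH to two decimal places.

C5H10NH + H2O ⇌ C5H10NH2+ + OH-
Kb = 10^(−2.85) = 1.41 × 10^-3
From the ICE table, Kb = [OH-]²/(0.0026 − [OH-]) = 1.41 × 10^-3.
The 5% rule fails; solving [OH-]² + Kb·[OH-] − Kb·C₀ = 0 exactly:
[OH-] = [−0.00141 + √(0.00141² + 1.47e-05)]/2 = 1.34 × 10^-3 M
pOH = 2.87, so pH = 14.00 − pOH = 11.13

pH = 11.13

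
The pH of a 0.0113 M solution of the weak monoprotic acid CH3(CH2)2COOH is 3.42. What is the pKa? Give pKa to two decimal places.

pKa = 4.88

[H+] = 10^(-3.42) = 3.80 × 10^-4 M
At equilibrium [HA] = 0.0113 − 3.80 × 10^-4 = 1.09 × 10^-2 M
Ka = [H+][A-]/[HA] = (3.80 × 10^-4)² / 1.09 × 10^-2 = 1.32 × 10^-5
pKa = -log(1.32 × 10^-5) = 4.88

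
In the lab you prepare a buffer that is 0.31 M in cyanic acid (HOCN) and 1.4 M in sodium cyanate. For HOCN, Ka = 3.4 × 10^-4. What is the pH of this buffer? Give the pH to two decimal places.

pKa = −log(3.4 × 10^-4) = 3.469
Using pH = pKa + log([base]/[acid]) with [base]/[acid] = 1.4/0.31:
pH = 3.469 + (+0.655) = 4.12

pH = 4.12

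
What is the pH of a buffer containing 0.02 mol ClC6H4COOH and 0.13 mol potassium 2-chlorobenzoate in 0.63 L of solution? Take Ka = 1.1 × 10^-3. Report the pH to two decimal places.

pH = 3.77

pKa = −log(1.1 × 10^-3) = 2.959
pH = pKa + log([A⁻]/[HA]) = 2.959 + log(0.13/0.02)
pH = 2.959 + (+0.813) = 3.77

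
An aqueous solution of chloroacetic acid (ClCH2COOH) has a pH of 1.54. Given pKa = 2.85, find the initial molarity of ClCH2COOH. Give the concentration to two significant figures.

C₀ = 6.2 × 10^-1 M

[H+] = 10^(-1.54) = 2.88 × 10^-2 M = x
Ka = 10^(−2.85) = 1.41 × 10^-3
Ka = x²/(C₀ − x) ⇒ C₀ = x + x²/Ka
C₀ = 2.88 × 10^-2 + (2.88 × 10^-2)²/(1.41 × 10^-3) = 6.17 × 10^-1 M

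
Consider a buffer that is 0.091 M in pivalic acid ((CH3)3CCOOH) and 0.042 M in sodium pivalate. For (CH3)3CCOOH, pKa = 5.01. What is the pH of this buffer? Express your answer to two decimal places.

Using pH = pKa + log([base]/[acid]) with [base]/[acid] = 0.042/0.091:
pH = 5.01 + (-0.336) = 4.67

pH = 4.67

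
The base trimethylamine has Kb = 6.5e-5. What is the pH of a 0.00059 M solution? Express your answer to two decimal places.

pH = 10.22

(CH3)3N + H2O ⇌ (CH3)3NH+ + OH-
From the ICE table, Kb = [OH-]²/(0.00059 − [OH-]) = 6.5 × 10^-5.
Here C₀/Kb ≈ 9.08, so the small-[OH-] approximation fails. Use the quadratic:
[OH-] = (−Kb + √(Kb² + 4·Kb·C₀))/2 = 1.66 × 10^-4 M
pOH = −log(1.66 × 10^-4) = 3.78; pH = 14.00 − 3.78 = 10.22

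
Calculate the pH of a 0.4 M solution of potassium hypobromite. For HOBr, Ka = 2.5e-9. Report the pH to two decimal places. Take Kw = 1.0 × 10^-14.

pH = 11.10

OBr- is the conjugate base of the weak acid HOBr.
Kb = Kw/Ka = 1.0×10^-14 / 2.5 × 10^-9 = 4.00 × 10^-6
Kb = x²/(0.4 − x) = 4.00 × 10^-6
Assume x ≪ 0.4: x ≈ √(4.00 × 10^-6 × 0.4) = 1.26 × 10^-3 M
(x/C₀ = 0.32% < 5%, so the approximation holds.)
pOH = −log(1.26 × 10^-3) = 2.90; pH = 14.00 − 2.90 = 11.10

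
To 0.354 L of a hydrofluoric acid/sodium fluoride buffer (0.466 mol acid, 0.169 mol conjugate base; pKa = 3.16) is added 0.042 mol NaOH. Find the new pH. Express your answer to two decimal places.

After neutralization: n(HF) = 0.424 mol, n(F-) = 0.211 mol.
pH = pKa + log(n_F-/n_HF) = 3.16 + log(0.211/0.424) = 3.16 + (-0.303)

pH = 2.86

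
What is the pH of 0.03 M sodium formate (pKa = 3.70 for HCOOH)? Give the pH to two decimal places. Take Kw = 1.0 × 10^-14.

pH = 8.09

HCOO- is the conjugate base of the weak acid HCOOH.
Ka = 10^(−3.70) = 2.00 × 10^-4
Kb = Kw/Ka = 1.0×10^-14 / 2.00 × 10^-4 = 5.00 × 10^-11
From the ICE table, Kb = [OH-]²/(0.03 − [OH-]) = 5.00 × 10^-11.
Assume [OH-] ≪ 0.03: [OH-] ≈ √(5.00 × 10^-11 × 0.03) = 1.22 × 10^-6 M
([OH-]/C₀ = 0.0041% < 5%, so the approximation holds.)
pOH = 5.91, so pH = 14.00 − pOH = 8.09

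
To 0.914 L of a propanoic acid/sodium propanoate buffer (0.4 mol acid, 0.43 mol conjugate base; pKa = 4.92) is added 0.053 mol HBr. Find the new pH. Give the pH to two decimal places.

pH = 4.84

Added H+ converts CH3CH2COO- to CH3CH2COOH: CH3CH2COOH → 0.453 mol, CH3CH2COO- → 0.377 mol.
pH = pKa + log([A⁻]/[HA]) = 4.92 + log(0.377/0.453) = 4.92 -0.080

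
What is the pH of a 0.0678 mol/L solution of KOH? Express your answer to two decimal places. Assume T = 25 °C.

pH = 12.83

KOH is a strong base; [OH-] = 0.0678 M.
pOH = -log(0.0678) = 1.17
pH = 14.00 - 1.17 = 12.83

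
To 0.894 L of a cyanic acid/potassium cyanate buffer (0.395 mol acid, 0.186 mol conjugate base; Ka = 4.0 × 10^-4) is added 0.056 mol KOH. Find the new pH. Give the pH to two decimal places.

pH = 3.25

After neutralization: n(HOCN) = 0.339 mol, n(OCN-) = 0.242 mol.
pKa = −log(4.0 × 10^-4) = 3.398
pH = pKa + log([A⁻]/[HA]) = 3.398 + log(0.242/0.339) = 3.398 -0.146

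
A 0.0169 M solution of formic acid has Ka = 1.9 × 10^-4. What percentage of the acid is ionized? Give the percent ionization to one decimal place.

HCOOH ⇌ HCOO- + H+; let x = [H+] at equilibrium.
Solve x² + 0.00019x − 3.21e-06 = 0 → x = 1.70 × 10^-3 M
% ionization = x/C₀ × 100% = 1.70 × 10^-3/0.0169 × 100% = 10.1%

10.1%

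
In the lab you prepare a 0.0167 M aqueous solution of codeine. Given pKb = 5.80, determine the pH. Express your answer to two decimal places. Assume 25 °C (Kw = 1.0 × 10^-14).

C18H21NO3 + H2O ⇌ C18H22NO3+ + OH-
Kb = 10^(−5.80) = 1.58 × 10^-6
Kb = x²/(0.0167 − x) = 1.58 × 10^-6
Neglecting x in the denominator: x = √(1.58 × 10^-6 × 0.0167) = 1.62 × 10^-4 M
pOH = 3.79, so pH = 14.00 − pOH = 10.21

pH = 10.21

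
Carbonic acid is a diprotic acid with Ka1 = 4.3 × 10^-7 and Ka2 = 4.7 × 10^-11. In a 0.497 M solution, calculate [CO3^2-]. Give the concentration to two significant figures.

First ionization gives [H+] ≈ [HCO3-] = 4.62 × 10^-4 M.
Second step: Ka2 = [H+][CO3^2-]/[HCO3-] ≈ [CO3^2-] (since [H+] ≈ [HCO3-]).
So [CO3^2-] ≈ Ka2.

4.7 × 10^-11 M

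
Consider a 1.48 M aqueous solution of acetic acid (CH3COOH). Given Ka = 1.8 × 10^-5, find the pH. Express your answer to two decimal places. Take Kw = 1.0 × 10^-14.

pH = 2.29

CH3COOH ⇌ CH3COO- + H+
Let x = [H+] at equilibrium. Ka = x²/(1.48 − x).
Neglecting x in the denominator: x = √(1.8 × 10^-5 × 1.48) = 5.16 × 10^-3 M
pH = −log[H+] = −log(5.16 × 10^-3) = 2.29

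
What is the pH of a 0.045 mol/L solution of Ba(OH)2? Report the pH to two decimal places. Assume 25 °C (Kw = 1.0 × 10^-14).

pH = 12.95

Ba(OH)2 is a strong base (each formula unit releases 2 OH-); [OH-] = 0.09 M.
pOH = -log(0.09) = 1.05
pH = 14.00 - 1.05 = 12.95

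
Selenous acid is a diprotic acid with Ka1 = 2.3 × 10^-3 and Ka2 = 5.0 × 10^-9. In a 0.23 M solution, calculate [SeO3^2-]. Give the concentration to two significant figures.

First ionization gives [H+] ≈ [HSeO3-] = 2.19 × 10^-2 M.
Second step: Ka2 = [H+][SeO3^2-]/[HSeO3-] ≈ [SeO3^2-] (since [H+] ≈ [HSeO3-]).
So [SeO3^2-] ≈ Ka2.

5.0 × 10^-9 M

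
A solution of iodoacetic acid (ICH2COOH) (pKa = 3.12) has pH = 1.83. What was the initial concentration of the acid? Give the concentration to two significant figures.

C₀ = 3.0 × 10^-1 M

[H+] = 10^(-1.83) = 1.48 × 10^-2 M = x
Ka = 10^(−3.12) = 7.59 × 10^-4
Ka = x²/(C₀ − x) ⇒ C₀ = x + x²/Ka
C₀ = 1.48 × 10^-2 + (1.48 × 10^-2)²/(7.59 × 10^-4) = 3.03 × 10^-1 M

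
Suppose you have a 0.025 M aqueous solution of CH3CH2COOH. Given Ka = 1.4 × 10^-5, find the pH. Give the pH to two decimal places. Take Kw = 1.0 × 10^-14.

pH = 3.23

CH3CH2COOH ⇌ CH3CH2COO- + H+
Ka = [H+]²/(0.025 − [H+]) = 1.4 × 10^-5
Assume [H+] ≪ 0.025: [H+] ≈ √(1.4 × 10^-5 × 0.025) = 5.92 × 10^-4 M
Check: 2.4% ionized — well under 5%, approximation valid.
pH = −log(5.92 × 10^-4) = 3.23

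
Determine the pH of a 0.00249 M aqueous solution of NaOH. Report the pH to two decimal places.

NaOH is a strong base; [OH-] = 0.00249 M.
pOH = -log(0.00249) = 2.60
pH = 14.00 - 2.60 = 11.40

pH = 11.40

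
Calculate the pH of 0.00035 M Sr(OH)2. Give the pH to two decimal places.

pH = 10.85

Sr(OH)2 is a strong base (each formula unit releases 2 OH-); [OH-] = 0.0007 M.
pOH = -log(0.0007) = 3.15
pH = 14.00 - 3.15 = 10.85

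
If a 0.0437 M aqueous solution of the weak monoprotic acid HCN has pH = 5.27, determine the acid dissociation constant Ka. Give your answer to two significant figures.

[H+] = 10^(-5.27) = 5.37 × 10^-6 M
At equilibrium [HA] = 0.0437 − 5.37 × 10^-6 = 4.37 × 10^-2 M
Ka = [H+][A-]/[HA] = (5.37 × 10^-6)² / 4.37 × 10^-2 = 6.6 × 10^-10

Ka = 6.6 × 10^-10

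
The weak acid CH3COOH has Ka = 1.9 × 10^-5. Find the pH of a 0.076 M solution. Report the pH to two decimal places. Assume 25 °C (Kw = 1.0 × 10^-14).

CH3COOH ⇌ CH3COO- + H+
From the ICE table, Ka = [H+]²/(0.076 − [H+]) = 1.9 × 10^-5.
Since Ka ≪ C₀, [H+] ≈ √(Ka·C₀) = 1.20 × 10^-3 M.
Check: 1.6% ionized — well under 5%, approximation valid.
pH = −log[H+] = −log(1.20 × 10^-3) = 2.92

pH = 2.92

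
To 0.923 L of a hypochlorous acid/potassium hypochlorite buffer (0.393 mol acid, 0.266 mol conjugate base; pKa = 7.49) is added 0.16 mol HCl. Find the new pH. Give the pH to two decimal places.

After neutralization: n(HOCl) = 0.553 mol, n(OCl-) = 0.106 mol.
pH = pKa + log([A⁻]/[HA]) = 7.49 + log(0.106/0.553) = 7.49 -0.717

pH = 6.77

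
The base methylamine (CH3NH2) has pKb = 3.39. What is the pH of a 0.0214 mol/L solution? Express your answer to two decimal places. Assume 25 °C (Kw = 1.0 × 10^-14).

CH3NH2 + H2O ⇌ CH3NH3+ + OH-
Kb = 10^(−3.39) = 4.07 × 10^-4
Kb = [OH-]²/(0.0214 − [OH-]) = 4.07 × 10^-4
Here C₀/Kb ≈ 52.6, so the small-[OH-] approximation fails. Use the quadratic:
[OH-] = [−0.000407 + √(0.000407² + 3.48e-05)]/2 = 2.75 × 10^-3 M
pOH = 2.56, so pH = 14.00 − pOH = 11.44

pH = 11.44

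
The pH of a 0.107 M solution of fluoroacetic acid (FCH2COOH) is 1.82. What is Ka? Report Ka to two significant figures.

[H+] = 10^(-1.82) = 1.51 × 10^-2 M
At equilibrium [HA] = 0.107 − 1.51 × 10^-2 = 9.19 × 10^-2 M
Ka = [H+][A-]/[HA] = (1.51 × 10^-2)² / 9.19 × 10^-2 = 2.5 × 10^-3

Ka = 2.5 × 10^-3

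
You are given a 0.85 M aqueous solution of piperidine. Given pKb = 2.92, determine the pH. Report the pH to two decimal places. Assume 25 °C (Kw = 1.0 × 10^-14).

pH = 12.50

C5H10NH + H2O ⇌ C5H10NH2+ + OH-
Kb = 10^(−2.92) = 1.20 × 10^-3
Kb = [OH-]²/(0.85 − [OH-]) = 1.20 × 10^-3
Assume [OH-] ≪ 0.85: [OH-] ≈ √(1.20 × 10^-3 × 0.85) = 3.19 × 10^-2 M
Check: 3.8% ionized — well under 5%, approximation valid.
pOH = 1.50, so pH = 14.00 − pOH = 12.50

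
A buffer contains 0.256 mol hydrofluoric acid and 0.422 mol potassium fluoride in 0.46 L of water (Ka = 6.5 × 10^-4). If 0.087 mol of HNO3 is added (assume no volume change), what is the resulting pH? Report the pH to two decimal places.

Added H+ converts F- to HF: HF → 0.343 mol, F- → 0.335 mol.
pKa = −log(6.5 × 10^-4) = 3.187
pH = pKa + log(n_F-/n_HF) = 3.187 + log(0.335/0.343) = 3.187 + (-0.010)

pH = 3.18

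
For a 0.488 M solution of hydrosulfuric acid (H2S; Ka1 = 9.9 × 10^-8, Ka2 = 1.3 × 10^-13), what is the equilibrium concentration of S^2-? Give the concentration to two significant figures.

First ionization gives [H+] ≈ [HS-] = 2.20 × 10^-4 M.
Second step: Ka2 = [H+][S^2-]/[HS-] ≈ [S^2-] (since [H+] ≈ [HS-]).
So [S^2-] ≈ Ka2.

1.3 × 10^-13 M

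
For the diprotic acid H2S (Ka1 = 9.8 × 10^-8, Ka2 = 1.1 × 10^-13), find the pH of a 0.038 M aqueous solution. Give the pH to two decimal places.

pH = 4.21

Ka1 ≫ Ka2, so treat the first dissociation as the only significant source of H+.
Ka1 = x²/(0.038 − x) = 9.8 × 10^-8
x ≈ √(9.8 × 10^-8 × 0.038) = 6.10 × 10^-5 M
pH = −log(6.10 × 10^-5) = 4.21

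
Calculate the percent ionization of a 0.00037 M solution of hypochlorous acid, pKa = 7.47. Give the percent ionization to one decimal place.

1.0%

HOCl ⇌ OCl- + H+; let x = [H+] at equilibrium.
Ka = 10^(−7.47) = 3.39 × 10^-8
x ≈ √(Ka·C₀) = √(3.39 × 10^-8 × 0.00037) = 3.54 × 10^-6 M
Fraction ionized = 3.54 × 10^-6 / 0.00037 = 0.0096 → 1.0%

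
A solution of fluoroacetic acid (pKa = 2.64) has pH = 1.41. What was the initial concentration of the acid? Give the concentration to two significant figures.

C₀ = 7.0 × 10^-1 M

[H+] = 10^(-1.41) = 3.89 × 10^-2 M = x
Ka = 10^(−2.64) = 2.29 × 10^-3
Ka = x²/(C₀ − x) ⇒ C₀ = x + x²/Ka
C₀ = 3.89 × 10^-2 + (3.89 × 10^-2)²/(2.29 × 10^-3) = 7.00 × 10^-1 M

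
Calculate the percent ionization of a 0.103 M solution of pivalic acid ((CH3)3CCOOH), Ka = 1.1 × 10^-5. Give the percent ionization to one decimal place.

1.0%

(CH3)3CCOOH ⇌ (CH3)3CCOO- + H+; let x = [H+] at equilibrium.
x ≈ √(Ka·C₀) = √(1.1 × 10^-5 × 0.103) = 1.06 × 10^-3 M
% ionization = x/C₀ × 100% = 1.06 × 10^-3/0.103 × 100% = 1.0%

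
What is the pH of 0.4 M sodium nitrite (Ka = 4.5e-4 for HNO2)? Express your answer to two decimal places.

NO2- is the conjugate base of the weak acid HNO2.
Kb = Kw/Ka = 1.0×10^-14 / 4.5 × 10^-4 = 2.22 × 10^-11
Kb = [OH-]²/(0.4 − [OH-]) = 2.22 × 10^-11
Since Kb ≪ C₀, [OH-] ≈ √(Kb·C₀) = 2.98 × 10^-6 M.
Check: 0.00074% ionized — well under 5%, approximation valid.
pOH = 5.53, so pH = 14.00 − pOH = 8.47

pH = 8.47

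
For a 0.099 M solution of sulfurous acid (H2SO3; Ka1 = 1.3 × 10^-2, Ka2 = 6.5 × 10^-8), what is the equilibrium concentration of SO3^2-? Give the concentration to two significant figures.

First ionization gives [H+] ≈ [HSO3-] = 3.00 × 10^-2 M.
Second step: Ka2 = [H+][SO3^2-]/[HSO3-] ≈ [SO3^2-] (since [H+] ≈ [HSO3-]).
So [SO3^2-] ≈ Ka2.

6.5 × 10^-8 M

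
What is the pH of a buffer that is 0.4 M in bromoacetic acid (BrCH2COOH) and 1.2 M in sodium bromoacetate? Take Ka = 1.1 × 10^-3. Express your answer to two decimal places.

pKa = −log(1.1 × 10^-3) = 2.959
pH = pKa + log([A⁻]/[HA]) = 2.959 + log(1.2/0.4)
pH = 2.959 + (+0.477) = 3.44

pH = 3.44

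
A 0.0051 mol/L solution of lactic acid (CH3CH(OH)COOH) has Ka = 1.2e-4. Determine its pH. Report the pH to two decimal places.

CH3CH(OH)COOH ⇌ CH3CH(OH)COO- + H+
From the ICE table, Ka = [H+]²/(0.0051 − [H+]) = 1.2 × 10^-4.
The 5% rule fails; solving [H+]² + Ka·[H+] − Ka·C₀ = 0 exactly:
[H+] = (−Ka + √(Ka² + 4·Ka·C₀))/2 = 7.25 × 10^-4 M
pH = −log(7.25 × 10^-4) = 3.14

pH = 3.14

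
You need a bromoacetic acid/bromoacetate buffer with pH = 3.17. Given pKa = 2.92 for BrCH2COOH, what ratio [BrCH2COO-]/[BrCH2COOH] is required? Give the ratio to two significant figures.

pH = pKa + log(r) ⇒ log(r) = 3.17 − 2.92 = +0.25
r = [BrCH2COO-]/[BrCH2COOH] = 10^(+0.25) = 1.78

ratio = 1.8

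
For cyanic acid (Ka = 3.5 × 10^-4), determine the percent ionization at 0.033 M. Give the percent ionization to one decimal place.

9.8%

HOCN ⇌ OCN- + H+; let x = [H+] at equilibrium.
Ka = x²/(C₀ − x); solving the quadratic gives x = 3.23 × 10^-3 M.
% ionization = x/C₀ × 100% = 3.23 × 10^-3/0.033 × 100% = 9.8%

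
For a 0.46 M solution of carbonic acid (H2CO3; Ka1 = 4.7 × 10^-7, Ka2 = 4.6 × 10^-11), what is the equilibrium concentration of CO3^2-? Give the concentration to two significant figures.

4.6 × 10^-11 M

First ionization gives [H+] ≈ [HCO3-] = 4.65 × 10^-4 M.
Second step: Ka2 = [H+][CO3^2-]/[HCO3-] ≈ [CO3^2-] (since [H+] ≈ [HCO3-]).
So [CO3^2-] ≈ Ka2.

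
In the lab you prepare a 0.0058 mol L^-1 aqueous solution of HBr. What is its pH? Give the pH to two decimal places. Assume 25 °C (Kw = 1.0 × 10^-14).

HBr is a strong acid and dissociates completely, so [H+] = 0.0058 M.
pH = -log(0.0058) = 2.24

pH = 2.24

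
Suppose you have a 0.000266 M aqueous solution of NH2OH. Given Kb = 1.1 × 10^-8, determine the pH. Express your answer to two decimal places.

NH2OH + H2O ⇌ NH3OH+ + OH-
Kb = [OH-]²/(0.000266 − [OH-]) = 1.1 × 10^-8
Assume [OH-] ≪ 0.000266: [OH-] ≈ √(1.1 × 10^-8 × 0.000266) = 1.71 × 10^-6 M
pOH = −log(1.71 × 10^-6) = 5.77; pH = 14.00 − 5.77 = 8.23

pH = 8.23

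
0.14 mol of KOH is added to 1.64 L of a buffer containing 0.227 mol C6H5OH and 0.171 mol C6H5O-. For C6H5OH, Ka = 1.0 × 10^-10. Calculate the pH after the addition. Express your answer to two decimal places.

OH- converts C6H5OH to C6H5O-: C6H5OH → 0.087 mol, C6H5O- → 0.311 mol.
pKa = −log(1.0 × 10^-10) = 10.000
pH = pKa + log([A⁻]/[HA]) = 10.000 + log(0.311/0.087) = 10.000 +0.553

pH = 10.55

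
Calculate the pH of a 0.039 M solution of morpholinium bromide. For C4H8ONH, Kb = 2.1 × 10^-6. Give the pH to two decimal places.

C4H8ONH2+ is the conjugate acid of the weak base C4H8ONH.
Ka = Kw/Kb = 1.0×10^-14 / 2.1 × 10^-6 = 4.76 × 10^-9
Ka = x²/(0.039 − x) = 4.76 × 10^-9
Assume x ≪ 0.039: x ≈ √(4.76 × 10^-9 × 0.039) = 1.36 × 10^-5 M
Check: 0.035% ionized — well under 5%, approximation valid.
pH = −log(1.36 × 10^-5) = 4.87

pH = 4.87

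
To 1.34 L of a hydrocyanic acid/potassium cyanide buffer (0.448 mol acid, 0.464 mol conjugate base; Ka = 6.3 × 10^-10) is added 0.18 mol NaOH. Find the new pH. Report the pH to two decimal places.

pH = 9.58

OH- converts HCN to CN-: HCN → 0.268 mol, CN- → 0.644 mol.
pKa = −log(6.3 × 10^-10) = 9.201
pH = pKa + log([A⁻]/[HA]) = 9.201 + log(0.644/0.268) = 9.201 +0.381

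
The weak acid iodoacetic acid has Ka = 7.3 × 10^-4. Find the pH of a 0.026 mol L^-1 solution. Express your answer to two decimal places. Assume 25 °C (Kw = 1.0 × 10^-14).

pH = 2.40

ICH2COOH ⇌ ICH2COO- + H+
From the ICE table, Ka = [H+]²/(0.026 − [H+]) = 7.3 × 10^-4.
The 5% rule fails; solving [H+]² + Ka·[H+] − Ka·C₀ = 0 exactly:
[H+] = [−0.00073 + √(0.00073² + 7.59e-05)]/2 = 4.01 × 10^-3 M
pH = −log(4.01 × 10^-3) = 2.40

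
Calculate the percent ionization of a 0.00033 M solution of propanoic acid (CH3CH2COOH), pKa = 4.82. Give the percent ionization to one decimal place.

CH3CH2COOH ⇌ CH3CH2COO- + H+; let x = [H+] at equilibrium.
Ka = 10^(−4.82) = 1.51 × 10^-5
Solve x² + 1.51e-05x − 4.98e-09 = 0 → x = 6.34 × 10^-5 M
Fraction ionized = 6.34 × 10^-5 / 0.00033 = 0.1921 → 19.2%

19.2%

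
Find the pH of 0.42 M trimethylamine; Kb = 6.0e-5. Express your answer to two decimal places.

pH = 11.70

(CH3)3N + H2O ⇌ (CH3)3NH+ + OH-
Kb = [OH-]²/(0.42 − [OH-]) = 6.0 × 10^-5
Assume [OH-] ≪ 0.42: [OH-] ≈ √(6.0 × 10^-5 × 0.42) = 5.02 × 10^-3 M
pOH = −log(5.02 × 10^-3) = 2.30; pH = 14.00 − 2.30 = 11.70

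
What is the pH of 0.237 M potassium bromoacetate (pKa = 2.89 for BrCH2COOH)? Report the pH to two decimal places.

pH = 8.13

BrCH2COO- is the conjugate base of the weak acid BrCH2COOH.
Ka = 10^(−2.89) = 1.29 × 10^-3
Kb = Kw/Ka = 1.0×10^-14 / 1.29 × 10^-3 = 7.75 × 10^-12
Kb = [OH-]²/(0.237 − [OH-]) = 7.75 × 10^-12
Since Kb ≪ C₀, [OH-] ≈ √(Kb·C₀) = 1.36 × 10^-6 M.
pOH = 5.87, so pH = 14.00 − pOH = 8.13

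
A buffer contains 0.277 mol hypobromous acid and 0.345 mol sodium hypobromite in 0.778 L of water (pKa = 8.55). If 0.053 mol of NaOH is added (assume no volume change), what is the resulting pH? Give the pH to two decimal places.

OH- converts HOBr to OBr-: HOBr → 0.224 mol, OBr- → 0.398 mol.
pH = pKa + log([A⁻]/[HA]) = 8.55 + log(0.398/0.224) = 8.55 +0.250

pH = 8.80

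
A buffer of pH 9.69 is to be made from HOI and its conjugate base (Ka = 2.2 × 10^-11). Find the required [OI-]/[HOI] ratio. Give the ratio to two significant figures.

pKa = -log(2.2 × 10^-11) = 10.658
pH = pKa + log(r) ⇒ log(r) = 9.69 − 10.658 = -0.968
r = [OI-]/[HOI] = 10^(-0.968) = 0.108

ratio = 0.11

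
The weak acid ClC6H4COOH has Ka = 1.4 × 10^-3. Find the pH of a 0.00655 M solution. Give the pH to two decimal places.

ClC6H4COOH ⇌ ClC6H4COO- + H+
Ka = x²/(0.00655 − x) = 1.4 × 10^-3
x is not negligible relative to C₀; solve x² + 0.0014·x − 9.17e-06 = 0.
x = (−Ka + √(Ka² + 4·Ka·C₀))/2 = 2.41 × 10^-3 M
pH = −log(2.41 × 10^-3) = 2.62

pH = 2.62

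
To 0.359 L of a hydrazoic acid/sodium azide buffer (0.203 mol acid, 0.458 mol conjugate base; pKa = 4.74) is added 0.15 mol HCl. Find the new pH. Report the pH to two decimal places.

After neutralization: n(HN3) = 0.353 mol, n(N3-) = 0.308 mol.
pH = pKa + log([A⁻]/[HA]) = 4.74 + log(0.308/0.353) = 4.74 -0.059

pH = 4.68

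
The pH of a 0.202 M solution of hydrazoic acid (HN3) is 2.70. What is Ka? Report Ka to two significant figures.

[H+] = 10^(-2.70) = 2.00 × 10^-3 M
At equilibrium [HA] = 0.202 − 2.00 × 10^-3 = 2.00 × 10^-1 M
Ka = [H+][A-]/[HA] = (2.00 × 10^-3)² / 2.00 × 10^-1 = 2.0 × 10^-5

Ka = 2.0 × 10^-5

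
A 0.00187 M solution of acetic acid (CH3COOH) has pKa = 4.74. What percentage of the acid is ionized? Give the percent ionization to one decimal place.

9.4%

CH3COOH ⇌ CH3COO- + H+; let x = [H+] at equilibrium.
Ka = 10^(−4.74) = 1.82 × 10^-5
Solve x² + 1.82e-05x − 3.4e-08 = 0 → x = 1.76 × 10^-4 M
% ionization = x/C₀ × 100% = 1.76 × 10^-4/0.00187 × 100% = 9.4%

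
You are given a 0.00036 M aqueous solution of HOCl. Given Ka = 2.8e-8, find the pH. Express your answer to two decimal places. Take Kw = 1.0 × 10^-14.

pH = 5.50

HOCl ⇌ OCl- + H+
Ka = [H+]²/(0.00036 − [H+]) = 2.8 × 10^-8
Neglecting [H+] in the denominator: [H+] = √(2.8 × 10^-8 × 0.00036) = 3.17 × 10^-6 M
pH = −log(3.17 × 10^-6) = 5.50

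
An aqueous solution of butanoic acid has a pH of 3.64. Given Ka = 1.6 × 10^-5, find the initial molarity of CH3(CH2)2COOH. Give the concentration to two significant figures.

C₀ = 3.5 × 10^-3 M

[H+] = 10^(-3.64) = 2.29 × 10^-4 M = x
Ka = x²/(C₀ − x) ⇒ C₀ = x + x²/Ka
C₀ = 2.29 × 10^-4 + (2.29 × 10^-4)²/(1.6 × 10^-5) = 3.51 × 10^-3 M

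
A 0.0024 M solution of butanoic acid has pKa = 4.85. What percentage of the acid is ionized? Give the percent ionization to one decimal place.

CH3(CH2)2COOH ⇌ CH3(CH2)2COO- + H+; let x = [H+] at equilibrium.
Ka = 10^(−4.85) = 1.41 × 10^-5
Ka = x²/(C₀ − x); solving the quadratic gives x = 1.77 × 10^-4 M.
% ionization = x/C₀ × 100% = 1.77 × 10^-4/0.0024 × 100% = 7.4%

7.4%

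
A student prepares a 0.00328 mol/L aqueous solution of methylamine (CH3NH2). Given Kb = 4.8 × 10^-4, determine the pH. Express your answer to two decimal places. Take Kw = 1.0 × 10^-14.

pH = 11.02

CH3NH2 + H2O ⇌ CH3NH3+ + OH-
From the ICE table, Kb = [OH-]²/(0.00328 − [OH-]) = 4.8 × 10^-4.
[OH-] is not negligible relative to C₀; solve [OH-]² + 0.00048·[OH-] − 1.57e-06 = 0.
[OH-] = [−0.00048 + √(0.00048² + 6.3e-06)]/2 = 1.04 × 10^-3 M
pOH = −log(1.04 × 10^-3) = 2.98; pH = 14.00 − 2.98 = 11.02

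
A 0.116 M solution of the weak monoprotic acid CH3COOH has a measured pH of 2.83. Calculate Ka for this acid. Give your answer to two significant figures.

Ka = 1.9 × 10^-5

[H+] = 10^(-2.83) = 1.48 × 10^-3 M
At equilibrium [HA] = 0.116 − 1.48 × 10^-3 = 1.15 × 10^-1 M
Ka = [H+][A-]/[HA] = (1.48 × 10^-3)² / 1.15 × 10^-1 = 1.9 × 10^-5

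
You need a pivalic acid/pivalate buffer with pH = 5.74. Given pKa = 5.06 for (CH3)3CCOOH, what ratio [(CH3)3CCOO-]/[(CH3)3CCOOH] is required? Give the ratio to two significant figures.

pH = pKa + log(r) ⇒ log(r) = 5.74 − 5.06 = +0.68
r = [(CH3)3CCOO-]/[(CH3)3CCOOH] = 10^(+0.68) = 4.79

ratio = 4.8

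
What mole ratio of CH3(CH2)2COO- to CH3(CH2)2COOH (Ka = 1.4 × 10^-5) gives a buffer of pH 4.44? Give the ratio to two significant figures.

pKa = -log(1.4 × 10^-5) = 4.854
pH = pKa + log(r) ⇒ log(r) = 4.44 − 4.854 = -0.414
r = [CH3(CH2)2COO-]/[CH3(CH2)2COOH] = 10^(-0.414) = 0.385

ratio = 0.39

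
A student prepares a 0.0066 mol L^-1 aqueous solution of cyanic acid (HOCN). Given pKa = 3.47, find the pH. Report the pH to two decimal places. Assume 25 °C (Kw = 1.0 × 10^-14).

pH = 2.87

HOCN ⇌ OCN- + H+
Ka = 10^(−3.47) = 3.39 × 10^-4
From the ICE table, Ka = x²/(0.0066 − x) = 3.39 × 10^-4.
x is not negligible relative to C₀; solve x² + 0.000339·x − 2.24e-06 = 0.
x = [−0.000339 + √(0.000339² + 8.95e-06)]/2 = 1.34 × 10^-3 M
pH = −log(1.34 × 10^-3) = 2.87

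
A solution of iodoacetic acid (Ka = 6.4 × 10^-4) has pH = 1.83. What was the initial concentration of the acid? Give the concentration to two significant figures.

C₀ = 3.6 × 10^-1 M

[H+] = 10^(-1.83) = 1.48 × 10^-2 M = x
Ka = x²/(C₀ − x) ⇒ C₀ = x + x²/Ka
C₀ = 1.48 × 10^-2 + (1.48 × 10^-2)²/(6.4 × 10^-4) = 3.57 × 10^-1 M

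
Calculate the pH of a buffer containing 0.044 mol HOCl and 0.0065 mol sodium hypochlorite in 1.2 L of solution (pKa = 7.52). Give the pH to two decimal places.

pH = 6.69

Using pH = pKa + log([base]/[acid]) with [base]/[acid] = 0.0065/0.044:
pH = 7.52 + (-0.831) = 6.69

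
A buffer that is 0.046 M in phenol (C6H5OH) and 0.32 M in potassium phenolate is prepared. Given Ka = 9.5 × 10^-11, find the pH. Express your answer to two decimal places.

pH = 10.86

pKa = −log(9.5 × 10^-11) = 10.022
pH = pKa + log([A⁻]/[HA]) = 10.022 + log(0.32/0.046)
pH = 10.022 + (+0.842) = 10.86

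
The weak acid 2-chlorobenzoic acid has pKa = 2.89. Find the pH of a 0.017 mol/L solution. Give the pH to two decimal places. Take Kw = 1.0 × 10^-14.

pH = 2.39

ClC6H4COOH ⇌ ClC6H4COO- + H+
Ka = 10^(−2.89) = 1.29 × 10^-3
Ka = [H+]²/(0.017 − [H+]) = 1.29 × 10^-3
Here C₀/Ka ≈ 13.2, so the small-[H+] approximation fails. Use the quadratic:
[H+] = [−0.00129 + √(0.00129² + 8.77e-05)]/2 = 4.08 × 10^-3 M
pH = −log(4.08 × 10^-3) = 2.39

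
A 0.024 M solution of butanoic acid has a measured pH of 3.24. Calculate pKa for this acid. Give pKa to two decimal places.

[H+] = 10^(-3.24) = 5.75 × 10^-4 M
At equilibrium [HA] = 0.024 − 5.75 × 10^-4 = 2.34 × 10^-2 M
Ka = [H+][A-]/[HA] = (5.75 × 10^-4)² / 2.34 × 10^-2 = 1.41 × 10^-5
pKa = -log(1.41 × 10^-5) = 4.85

pKa = 4.85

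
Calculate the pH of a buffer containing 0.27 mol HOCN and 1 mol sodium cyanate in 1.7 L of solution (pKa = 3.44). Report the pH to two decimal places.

Using pH = pKa + log([base]/[acid]) with [base]/[acid] = 1/0.27:
pH = 3.44 + (+0.569) = 4.01

pH = 4.01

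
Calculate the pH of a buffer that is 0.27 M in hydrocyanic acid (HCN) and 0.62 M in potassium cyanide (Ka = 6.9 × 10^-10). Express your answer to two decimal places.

pH = 9.52

pKa = −log(6.9 × 10^-10) = 9.161
Henderson–Hasselbalch: pH = pKa + log([CN-]/[HCN]) = 9.161 + log(0.62/0.27)
pH = 9.161 + (+0.361) = 9.52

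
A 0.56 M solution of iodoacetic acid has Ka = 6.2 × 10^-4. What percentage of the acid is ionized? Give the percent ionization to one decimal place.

3.3%

ICH2COOH ⇌ ICH2COO- + H+; let x = [H+] at equilibrium.
x ≈ √(Ka·C₀) = √(6.2 × 10^-4 × 0.56) = 1.86 × 10^-2 M
Fraction ionized = 1.86 × 10^-2 / 0.56 = 0.0332 → 3.3%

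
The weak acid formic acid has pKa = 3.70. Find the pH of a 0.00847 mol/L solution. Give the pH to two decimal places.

pH = 2.92

HCOOH ⇌ HCOO- + H+
Ka = 10^(−3.70) = 2.00 × 10^-4
Ka = x²/(0.00847 − x) = 2.00 × 10^-4
Here C₀/Ka ≈ 42.4, so the small-x approximation fails. Use the quadratic:
x = (−Ka + √(Ka² + 4·Ka·C₀))/2 = 1.21 × 10^-3 M
pH = −log[H+] = −log(1.21 × 10^-3) = 2.92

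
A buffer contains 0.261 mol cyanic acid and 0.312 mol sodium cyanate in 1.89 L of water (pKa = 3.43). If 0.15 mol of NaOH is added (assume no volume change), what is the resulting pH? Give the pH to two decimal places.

pH = 4.05

OH- converts HOCN to OCN-: HOCN → 0.111 mol, OCN- → 0.462 mol.
pH = pKa + log([A⁻]/[HA]) = 3.43 + log(0.462/0.111) = 3.43 +0.619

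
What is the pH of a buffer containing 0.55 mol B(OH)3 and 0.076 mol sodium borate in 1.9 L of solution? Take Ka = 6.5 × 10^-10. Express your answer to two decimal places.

pH = 8.33

pKa = −log(6.5 × 10^-10) = 9.187
Henderson–Hasselbalch: pH = pKa + log([B(OH)4-]/[B(OH)3]) = 9.187 + log(0.076/0.55)
pH = 9.187 + (-0.860) = 8.33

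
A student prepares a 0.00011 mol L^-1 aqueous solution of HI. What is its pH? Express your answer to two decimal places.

pH = 3.96

HI is a strong acid and dissociates completely, so [H+] = 0.00011 M.
pH = -log(0.00011) = 3.96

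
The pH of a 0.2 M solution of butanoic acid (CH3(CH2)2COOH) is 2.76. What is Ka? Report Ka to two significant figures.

Ka = 1.5 × 10^-5

[H+] = 10^(-2.76) = 1.74 × 10^-3 M
At equilibrium [HA] = 0.2 − 1.74 × 10^-3 = 1.98 × 10^-1 M
Ka = [H+][A-]/[HA] = (1.74 × 10^-3)² / 1.98 × 10^-1 = 1.5 × 10^-5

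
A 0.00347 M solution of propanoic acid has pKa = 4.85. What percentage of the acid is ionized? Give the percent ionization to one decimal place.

CH3CH2COOH ⇌ CH3CH2COO- + H+; let x = [H+] at equilibrium.
Ka = 10^(−4.85) = 1.41 × 10^-5
Ka = x²/(C₀ − x); solving the quadratic gives x = 2.14 × 10^-4 M.
% ionization = x/C₀ × 100% = 2.14 × 10^-4/0.00347 × 100% = 6.2%

6.2%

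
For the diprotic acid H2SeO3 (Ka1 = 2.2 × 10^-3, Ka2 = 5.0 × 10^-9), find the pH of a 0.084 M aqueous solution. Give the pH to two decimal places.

Ka1 ≫ Ka2, so treat the first dissociation as the only significant source of H+.
Ka1 = x²/(0.084 − x) = 2.2 × 10^-3
Solving the quadratic: x = (−Ka1 + √(Ka1² + 4·Ka1·C₀))/2 = 1.25 × 10^-2 M
pH = −log(1.25 × 10^-2) = 1.90

pH = 1.90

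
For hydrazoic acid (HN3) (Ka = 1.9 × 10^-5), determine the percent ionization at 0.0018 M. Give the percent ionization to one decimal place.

HN3 ⇌ N3- + H+; let x = [H+] at equilibrium.
Solve x² + 1.9e-05x − 3.42e-08 = 0 → x = 1.76 × 10^-4 M
Fraction ionized = 1.76 × 10^-4 / 0.0018 = 0.0978 → 9.8%

9.8%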